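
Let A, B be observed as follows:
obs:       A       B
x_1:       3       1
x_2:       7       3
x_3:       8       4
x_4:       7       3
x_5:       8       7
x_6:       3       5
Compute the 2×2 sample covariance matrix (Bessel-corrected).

Step 1 — column means:
  mean(A) = (3 + 7 + 8 + 7 + 8 + 3) / 6 = 36/6 = 6
  mean(B) = (1 + 3 + 4 + 3 + 7 + 5) / 6 = 23/6 = 3.8333

Step 2 — sample covariance S[i,j] = (1/(n-1)) · Σ_k (x_{k,i} - mean_i) · (x_{k,j} - mean_j), with n-1 = 5.
  S[A,A] = ((-3)·(-3) + (1)·(1) + (2)·(2) + (1)·(1) + (2)·(2) + (-3)·(-3)) / 5 = 28/5 = 5.6
  S[A,B] = ((-3)·(-2.8333) + (1)·(-0.8333) + (2)·(0.1667) + (1)·(-0.8333) + (2)·(3.1667) + (-3)·(1.1667)) / 5 = 10/5 = 2
  S[B,B] = ((-2.8333)·(-2.8333) + (-0.8333)·(-0.8333) + (0.1667)·(0.1667) + (-0.8333)·(-0.8333) + (3.1667)·(3.1667) + (1.1667)·(1.1667)) / 5 = 20.8333/5 = 4.1667

S is symmetric (S[j,i] = S[i,j]). Assembling:

S = [[5.6, 2],
 [2, 4.1667]]


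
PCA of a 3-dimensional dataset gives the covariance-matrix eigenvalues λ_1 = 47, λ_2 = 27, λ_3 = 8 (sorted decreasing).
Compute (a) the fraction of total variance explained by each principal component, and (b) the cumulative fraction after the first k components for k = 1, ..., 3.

Step 1 — total variance = trace(Sigma) = Σ λ_i = 47 + 27 + 8 = 82.

Step 2 — fraction explained by component i = λ_i / Σ λ:
  PC1: 47/82 = 0.5732
  PC2: 27/82 = 0.3293
  PC3: 8/82 = 0.0976

Step 3 — cumulative fraction after k components = (λ_1 + ... + λ_k) / Σ λ:
  k = 1: 47/82 = 0.5732
  k = 2: (47 + 27)/82 = 74/82 = 0.9024
  k = 3: (47 + 27 + 8)/82 = 82/82 = 1

Summary (fraction, with percent):

explained: PC1 0.5732 (57.32%), PC2 0.3293 (32.93%), PC3 0.0976 (9.76%);  cumulative: 0.5732, 0.9024, 1


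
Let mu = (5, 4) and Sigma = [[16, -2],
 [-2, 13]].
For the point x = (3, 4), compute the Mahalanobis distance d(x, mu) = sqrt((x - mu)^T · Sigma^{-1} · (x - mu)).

Step 1 — centre the observation: (x - mu) = (-2, 0).

Step 2 — invert Sigma. det(Sigma) = 16·13 - (-2)² = 204.
  Sigma^{-1} = (1/det) · [[d, -b], [-b, a]] = [[0.0637, 0.0098],
 [0.0098, 0.0784]].

Step 3 — form the quadratic (x - mu)^T · Sigma^{-1} · (x - mu):
  Sigma^{-1} · (x - mu) = (-0.1275, -0.0196).
  (x - mu)^T · [Sigma^{-1} · (x - mu)] = (-2)·(-0.1275) + (0)·(-0.0196) = 0.2549.

Step 4 — take square root: d = √(0.2549) ≈ 0.5049.

d(x, mu) = √(0.2549) ≈ 0.5049


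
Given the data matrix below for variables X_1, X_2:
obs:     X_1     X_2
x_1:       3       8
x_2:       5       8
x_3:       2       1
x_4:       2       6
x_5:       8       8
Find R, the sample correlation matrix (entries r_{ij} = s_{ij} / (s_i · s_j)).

Step 1 — column means:
  mean(X_1) = (3 + 5 + 2 + 2 + 8) / 5 = 20/5 = 4
  mean(X_2) = (8 + 8 + 1 + 6 + 8) / 5 = 31/5 = 6.2

Step 2 — sample variances and covariances s[i,j] = (1/(n-1)) · Σ_k (x_{k,i} - mean_i) · (x_{k,j} - mean_j), with n-1 = 4:
  s[X_1,X_1] = ((-1)·(-1) + (1)·(1) + (-2)·(-2) + (-2)·(-2) + (4)·(4)) / 4 = 26/4 = 6.5
  s[X_1,X_2] = ((-1)·(1.8) + (1)·(1.8) + (-2)·(-5.2) + (-2)·(-0.2) + (4)·(1.8)) / 4 = 18/4 = 4.5
  s[X_2,X_2] = ((1.8)·(1.8) + (1.8)·(1.8) + (-5.2)·(-5.2) + (-0.2)·(-0.2) + (1.8)·(1.8)) / 4 = 36.8/4 = 9.2
  Sample standard deviations s_i = √(s[i,i]):
  s(X_1) = √(6.5) = 2.5495
  s(X_2) = √(9.2) = 3.0332

Step 3 — r_{ij} = s_{ij} / (s_i · s_j):
  r[X_1,X_1] = 1 (diagonal).
  r[X_1,X_2] = 4.5 / (2.5495 · 3.0332) = 4.5 / 7.733 = 0.5819
  r[X_2,X_2] = 1 (diagonal).

R is symmetric with unit diagonal. Assembling:

R = [[1, 0.5819],
 [0.5819, 1]]


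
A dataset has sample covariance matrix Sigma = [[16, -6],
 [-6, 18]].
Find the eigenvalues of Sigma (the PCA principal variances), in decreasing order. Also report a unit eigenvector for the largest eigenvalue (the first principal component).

Step 1 — characteristic polynomial of 2×2 Sigma:
  det(Sigma - λI) = λ² - trace · λ + det = 0.
  trace = 16 + 18 = 34, det = 16·18 - (-6)² = 252.
Step 2 — discriminant:
  Δ = trace² - 4·det = 1156 - 1008 = 148.
Step 3 — eigenvalues:
  λ = (trace ± √Δ)/2 = (34 ± 12.1655)/2,
  λ_1 = 23.0828,  λ_2 = 10.9172.

Step 4 — unit eigenvector for λ_1: solve (Sigma - λ_1 I)v = 0. First row:
  (16 - 23.0828)·v_x + (-6)·v_y = 0, i.e. (-7.0828)·v_x + (-6)·v_y = 0,
  so v ∝ (b, λ_1 - a) = (-6, 7.0828); multiply by -1 so the first entry is positive: u = (6, -7.0828).
  ||u|| = √((6)² + (-7.0828)²) = √(86.1655) ≈ 9.2825,
  v_1 = u/||u|| ≈ (0.6464, -0.763) (||v_1|| = 1).

λ_1 = 23.0828,  λ_2 = 10.9172;  v_1 ≈ (0.6464, -0.763)


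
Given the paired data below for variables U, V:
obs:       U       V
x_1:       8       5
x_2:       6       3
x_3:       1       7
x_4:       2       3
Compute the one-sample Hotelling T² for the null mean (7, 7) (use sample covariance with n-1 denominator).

Step 1 — sample mean vector:
  mean(U) = (8 + 6 + 1 + 2) / 4 = 17/4 = 4.25
  mean(V) = (5 + 3 + 7 + 3) / 4 = 18/4 = 4.5
  x̄ = (4.25, 4.5),  deviation x̄ - mu_0 = (4.25, 4.5) - (7, 7) = (-2.75, -2.5).

Step 2 — sample covariance matrix, S[i,j] = (1/(n-1)) · Σ_k (x_{k,i} - mean_i) · (x_{k,j} - mean_j), divisor n-1 = 3:
  S[U,U] = ((3.75)·(3.75) + (1.75)·(1.75) + (-3.25)·(-3.25) + (-2.25)·(-2.25)) / 3 = 32.75/3 = 10.9167
  S[U,V] = ((3.75)·(0.5) + (1.75)·(-1.5) + (-3.25)·(2.5) + (-2.25)·(-1.5)) / 3 = -5.5/3 = -1.8333
  S[V,V] = ((0.5)·(0.5) + (-1.5)·(-1.5) + (2.5)·(2.5) + (-1.5)·(-1.5)) / 3 = 11/3 = 3.6667
  S = [[10.9167, -1.8333],
 [-1.8333, 3.6667]].

Step 3 — invert S. det(S) = 10.9167·3.6667 - (-1.8333)² = 36.6667.
  S^{-1} = (1/det) · [[d, -b], [-b, a]] = [[0.1, 0.05],
 [0.05, 0.2977]].

Step 4 — quadratic form (x̄ - mu_0)^T · S^{-1} · (x̄ - mu_0):
  S^{-1} · (x̄ - mu_0) = (-0.4, -0.8818),
  (x̄ - mu_0)^T · [...] = (-2.75)·(-0.4) + (-2.5)·(-0.8818) = 3.3045.

Step 5 — scale by n: T² = 4 · 3.3045 = 13.2182.

T² ≈ 13.2182


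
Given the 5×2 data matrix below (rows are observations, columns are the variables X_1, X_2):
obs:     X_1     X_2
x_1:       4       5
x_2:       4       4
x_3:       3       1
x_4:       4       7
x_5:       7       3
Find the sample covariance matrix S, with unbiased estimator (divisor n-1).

Step 1 — column means:
  mean(X_1) = (4 + 4 + 3 + 4 + 7) / 5 = 22/5 = 4.4
  mean(X_2) = (5 + 4 + 1 + 7 + 3) / 5 = 20/5 = 4

Step 2 — sample covariance S[i,j] = (1/(n-1)) · Σ_k (x_{k,i} - mean_i) · (x_{k,j} - mean_j), with n-1 = 4.
  S[X_1,X_1] = ((-0.4)·(-0.4) + (-0.4)·(-0.4) + (-1.4)·(-1.4) + (-0.4)·(-0.4) + (2.6)·(2.6)) / 4 = 9.2/4 = 2.3
  S[X_1,X_2] = ((-0.4)·(1) + (-0.4)·(0) + (-1.4)·(-3) + (-0.4)·(3) + (2.6)·(-1)) / 4 = 0/4 = 0
  S[X_2,X_2] = ((1)·(1) + (0)·(0) + (-3)·(-3) + (3)·(3) + (-1)·(-1)) / 4 = 20/4 = 5

S is symmetric (S[j,i] = S[i,j]). Assembling:

S = [[2.3, 0],
 [0, 5]]


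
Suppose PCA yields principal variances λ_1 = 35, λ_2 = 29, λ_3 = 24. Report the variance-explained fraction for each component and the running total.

Step 1 — total variance = trace(Sigma) = Σ λ_i = 35 + 29 + 24 = 88.

Step 2 — fraction explained by component i = λ_i / Σ λ:
  PC1: 35/88 = 0.3977
  PC2: 29/88 = 0.3295
  PC3: 24/88 = 0.2727

Step 3 — cumulative fraction after k components = (λ_1 + ... + λ_k) / Σ λ:
  k = 1: 35/88 = 0.3977
  k = 2: (35 + 29)/88 = 64/88 = 0.7273
  k = 3: (35 + 29 + 24)/88 = 88/88 = 1

Summary (fraction, with percent):

explained: PC1 0.3977 (39.77%), PC2 0.3295 (32.95%), PC3 0.2727 (27.27%);  cumulative: 0.3977, 0.7273, 1


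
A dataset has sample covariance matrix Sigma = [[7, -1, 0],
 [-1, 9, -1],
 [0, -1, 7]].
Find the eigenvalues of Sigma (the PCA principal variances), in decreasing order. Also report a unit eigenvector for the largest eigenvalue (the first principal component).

Step 1 — characteristic polynomial p(λ) = det(λI - Sigma) = λ³ - tr·λ² + c_1·λ - det, where tr = trace, c_1 = sum of the principal 2×2 minors, det = det(Sigma):
  tr = 7 + 9 + 7 = 23,
  c_1 = (7·9 - (-1)²) + (7·7 - (0)²) + (9·7 - (-1)²) = 62 + 49 + 62 = 173,
  det = 7·(9·7 - (-1)²) - (-1)·((-1)·7 - (-1)·(0)) + (0)·((-1)·(-1) - 9·(0)) = 7·(62) - (-1)·(-7) + (0)·(1) = 427.
  So p(λ) = λ³ - 23λ² + 173λ - 427.
Step 2 — look for an integer root (rational root theorem: any rational root is an integer divisor of 427). Testing λ = 7:
  p(7) = 343 - 1127 + 1211 - 427 = 0  ✓
  Dividing out (λ - 7): p(λ) = (λ - 7)(λ² - 16λ + 61).
Step 3 — remaining eigenvalues from the quadratic λ² - 16λ + 61 = 0:
  Δ = 16² - 4·61 = 256 - 244 = 12,  λ = (16 ± √12)/2 = (16 ± 3.4641)/2 ≈ 9.7321 or 6.2679.
  Sorted: λ_1 = 9.7321,  λ_2 = 7,  λ_3 = 6.2679  (check: sum = 23 = tr ✓).

Step 4 — unit eigenvector for λ_1 ≈ 9.7321: v spans the null space of (Sigma - λ_1 I), whose rows are
  r_1 = (-2.7321, -1, 0),  r_2 = (-1, -0.7321, -1),  r_3 = (0, -1, -2.7321).
  v is orthogonal to every row, so take v ∝ r_1 × r_2 = ((-1)·(-1) - (0)·(-0.7321), (0)·(-1) - (-2.7321)·(-1), (-2.7321)·(-0.7321) - (-1)·(-1)) ≈ (1, -2.7321, 1).
  Let u = (1, -2.7321, 1).
  ||u|| = √((1)² + (-2.7321)² + (1)²) = √(9.4641) ≈ 3.0764,  v_1 = u/||u|| ≈ (0.3251, -0.8881, 0.3251) (||v_1|| = 1).

λ_1 = 9.7321,  λ_2 = 7,  λ_3 = 6.2679;  v_1 ≈ (0.3251, -0.8881, 0.3251)


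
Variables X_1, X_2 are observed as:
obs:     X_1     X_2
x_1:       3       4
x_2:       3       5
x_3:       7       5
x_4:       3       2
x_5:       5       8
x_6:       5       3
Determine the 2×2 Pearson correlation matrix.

Step 1 — column means:
  mean(X_1) = (3 + 3 + 7 + 3 + 5 + 5) / 6 = 26/6 = 4.3333
  mean(X_2) = (4 + 5 + 5 + 2 + 8 + 3) / 6 = 27/6 = 4.5

Step 2 — sample variances and covariances s[i,j] = (1/(n-1)) · Σ_k (x_{k,i} - mean_i) · (x_{k,j} - mean_j), with n-1 = 5:
  s[X_1,X_1] = ((-1.3333)·(-1.3333) + (-1.3333)·(-1.3333) + (2.6667)·(2.6667) + (-1.3333)·(-1.3333) + (0.6667)·(0.6667) + (0.6667)·(0.6667)) / 5 = 13.3333/5 = 2.6667
  s[X_1,X_2] = ((-1.3333)·(-0.5) + (-1.3333)·(0.5) + (2.6667)·(0.5) + (-1.3333)·(-2.5) + (0.6667)·(3.5) + (0.6667)·(-1.5)) / 5 = 6/5 = 1.2
  s[X_2,X_2] = ((-0.5)·(-0.5) + (0.5)·(0.5) + (0.5)·(0.5) + (-2.5)·(-2.5) + (3.5)·(3.5) + (-1.5)·(-1.5)) / 5 = 21.5/5 = 4.3
  Sample standard deviations s_i = √(s[i,i]):
  s(X_1) = √(2.6667) = 1.633
  s(X_2) = √(4.3) = 2.0736

Step 3 — r_{ij} = s_{ij} / (s_i · s_j):
  r[X_1,X_1] = 1 (diagonal).
  r[X_1,X_2] = 1.2 / (1.633 · 2.0736) = 1.2 / 3.3862 = 0.3544
  r[X_2,X_2] = 1 (diagonal).

R is symmetric with unit diagonal. Assembling:

R = [[1, 0.3544],
 [0.3544, 1]]


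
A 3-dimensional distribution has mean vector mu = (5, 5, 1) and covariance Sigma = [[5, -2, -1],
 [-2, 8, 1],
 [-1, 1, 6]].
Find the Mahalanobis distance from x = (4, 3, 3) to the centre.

Step 1 — centre the observation: (x - mu) = (-1, -2, 2).

Step 2 — invert Sigma (cofactor / det for 3×3, or solve directly):
  Sigma^{-1} = [[0.2271, 0.0531, 0.029],
 [0.0531, 0.1401, -0.0145],
 [0.029, -0.0145, 0.1739]].

Step 3 — form the quadratic (x - mu)^T · Sigma^{-1} · (x - mu):
  Sigma^{-1} · (x - mu) = (-0.2754, -0.3623, 0.3478).
  (x - mu)^T · [Sigma^{-1} · (x - mu)] = (-1)·(-0.2754) + (-2)·(-0.3623) + (2)·(0.3478) = 1.6957.

Step 4 — take square root: d = √(1.6957) ≈ 1.3022.

d(x, mu) = √(1.6957) ≈ 1.3022


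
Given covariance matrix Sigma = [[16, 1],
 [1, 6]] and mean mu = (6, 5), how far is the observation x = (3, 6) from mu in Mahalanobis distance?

Step 1 — centre the observation: (x - mu) = (-3, 1).

Step 2 — invert Sigma. det(Sigma) = 16·6 - (1)² = 95.
  Sigma^{-1} = (1/det) · [[d, -b], [-b, a]] = [[0.0632, -0.0105],
 [-0.0105, 0.1684]].

Step 3 — form the quadratic (x - mu)^T · Sigma^{-1} · (x - mu):
  Sigma^{-1} · (x - mu) = (-0.2, 0.2).
  (x - mu)^T · [Sigma^{-1} · (x - mu)] = (-3)·(-0.2) + (1)·(0.2) = 0.8.

Step 4 — take square root: d = √(0.8) ≈ 0.8944.

d(x, mu) = √(0.8) ≈ 0.8944


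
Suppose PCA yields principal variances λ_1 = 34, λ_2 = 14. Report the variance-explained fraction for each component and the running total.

Step 1 — total variance = trace(Sigma) = Σ λ_i = 34 + 14 = 48.

Step 2 — fraction explained by component i = λ_i / Σ λ:
  PC1: 34/48 = 0.7083
  PC2: 14/48 = 0.2917

Step 3 — cumulative fraction after k components = (λ_1 + ... + λ_k) / Σ λ:
  k = 1: 34/48 = 0.7083
  k = 2: (34 + 14)/48 = 48/48 = 1

Summary (fraction, with percent):

explained: PC1 0.7083 (70.83%), PC2 0.2917 (29.17%);  cumulative: 0.7083, 1


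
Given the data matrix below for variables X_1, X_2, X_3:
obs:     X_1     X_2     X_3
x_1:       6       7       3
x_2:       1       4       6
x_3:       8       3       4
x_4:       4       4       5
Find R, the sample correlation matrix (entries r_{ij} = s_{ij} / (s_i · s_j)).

Step 1 — column means:
  mean(X_1) = (6 + 1 + 8 + 4) / 4 = 19/4 = 4.75
  mean(X_2) = (7 + 4 + 3 + 4) / 4 = 18/4 = 4.5
  mean(X_3) = (3 + 6 + 4 + 5) / 4 = 18/4 = 4.5

Step 2 — sample variances and covariances s[i,j] = (1/(n-1)) · Σ_k (x_{k,i} - mean_i) · (x_{k,j} - mean_j), with n-1 = 3:
  s[X_1,X_1] = ((1.25)·(1.25) + (-3.75)·(-3.75) + (3.25)·(3.25) + (-0.75)·(-0.75)) / 3 = 26.75/3 = 8.9167
  s[X_1,X_2] = ((1.25)·(2.5) + (-3.75)·(-0.5) + (3.25)·(-1.5) + (-0.75)·(-0.5)) / 3 = 0.5/3 = 0.1667
  s[X_1,X_3] = ((1.25)·(-1.5) + (-3.75)·(1.5) + (3.25)·(-0.5) + (-0.75)·(0.5)) / 3 = -9.5/3 = -3.1667
  s[X_2,X_2] = ((2.5)·(2.5) + (-0.5)·(-0.5) + (-1.5)·(-1.5) + (-0.5)·(-0.5)) / 3 = 9/3 = 3
  s[X_2,X_3] = ((2.5)·(-1.5) + (-0.5)·(1.5) + (-1.5)·(-0.5) + (-0.5)·(0.5)) / 3 = -4/3 = -1.3333
  s[X_3,X_3] = ((-1.5)·(-1.5) + (1.5)·(1.5) + (-0.5)·(-0.5) + (0.5)·(0.5)) / 3 = 5/3 = 1.6667
  Sample standard deviations s_i = √(s[i,i]):
  s(X_1) = √(8.9167) = 2.9861
  s(X_2) = √(3) = 1.7321
  s(X_3) = √(1.6667) = 1.291

Step 3 — r_{ij} = s_{ij} / (s_i · s_j):
  r[X_1,X_1] = 1 (diagonal).
  r[X_1,X_2] = 0.1667 / (2.9861 · 1.7321) = 0.1667 / 5.172 = 0.0322
  r[X_1,X_3] = -3.1667 / (2.9861 · 1.291) = -3.1667 / 3.855 = -0.8214
  r[X_2,X_2] = 1 (diagonal).
  r[X_2,X_3] = -1.3333 / (1.7321 · 1.291) = -1.3333 / 2.2361 = -0.5963
  r[X_3,X_3] = 1 (diagonal).

R is symmetric with unit diagonal. Assembling:

R = [[1, 0.0322, -0.8214],
 [0.0322, 1, -0.5963],
 [-0.8214, -0.5963, 1]]


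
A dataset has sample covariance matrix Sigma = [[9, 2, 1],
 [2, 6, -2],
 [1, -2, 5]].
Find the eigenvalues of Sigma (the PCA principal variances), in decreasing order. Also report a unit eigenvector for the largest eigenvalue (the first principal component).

Step 1 — characteristic polynomial p(λ) = det(λI - Sigma) = λ³ - tr·λ² + c_1·λ - det, where tr = trace, c_1 = sum of the principal 2×2 minors, det = det(Sigma):
  tr = 9 + 6 + 5 = 20,
  c_1 = (9·6 - (2)²) + (9·5 - (1)²) + (6·5 - (-2)²) = 50 + 44 + 26 = 120,
  det = 9·(6·5 - (-2)²) - (2)·((2)·5 - (-2)·(1)) + (1)·((2)·(-2) - 6·(1)) = 9·(26) - (2)·(12) + (1)·(-10) = 200.
  So p(λ) = λ³ - 20λ² + 120λ - 200.
Step 2 — look for an integer root (rational root theorem: any rational root is an integer divisor of 200). Testing λ = 10:
  p(10) = 1000 - 2000 + 1200 - 200 = 0  ✓
  Dividing out (λ - 10): p(λ) = (λ - 10)(λ² - 10λ + 20).
Step 3 — remaining eigenvalues from the quadratic λ² - 10λ + 20 = 0:
  Δ = 10² - 4·20 = 100 - 80 = 20,  λ = (10 ± √20)/2 = (10 ± 4.4721)/2 ≈ 7.2361 or 2.7639.
  Sorted: λ_1 = 10,  λ_2 = 7.2361,  λ_3 = 2.7639  (check: sum = 20 = tr ✓).

Step 4 — unit eigenvector for λ_1 = 10: v spans the null space of (Sigma - λ_1 I), whose rows are
  r_1 = (-1, 2, 1),  r_2 = (2, -4, -2),  r_3 = (1, -2, -5).
  v is orthogonal to every row, so take v ∝ r_1 × r_3 = ((2)·(-5) - (1)·(-2), (1)·(1) - (-1)·(-5), (-1)·(-2) - (2)·(1)) = (-8, -4, 0).
  Rescale (divide by 4; multiply by -1 so the first nonzero entry is positive): u = (2, 1, 0).
  ||u|| = √((2)² + (1)² + (0)²) = √(5) ≈ 2.2361,  v_1 = u/||u|| ≈ (0.8944, 0.4472, 0) (||v_1|| = 1).

λ_1 = 10,  λ_2 = 7.2361,  λ_3 = 2.7639;  v_1 ≈ (0.8944, 0.4472, 0)


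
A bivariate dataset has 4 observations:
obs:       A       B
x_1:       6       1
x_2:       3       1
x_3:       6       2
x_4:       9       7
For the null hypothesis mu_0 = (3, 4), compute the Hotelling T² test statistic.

Step 1 — sample mean vector:
  mean(A) = (6 + 3 + 6 + 9) / 4 = 24/4 = 6
  mean(B) = (1 + 1 + 2 + 7) / 4 = 11/4 = 2.75
  x̄ = (6, 2.75),  deviation x̄ - mu_0 = (6, 2.75) - (3, 4) = (3, -1.25).

Step 2 — sample covariance matrix, S[i,j] = (1/(n-1)) · Σ_k (x_{k,i} - mean_i) · (x_{k,j} - mean_j), divisor n-1 = 3:
  S[A,A] = ((0)·(0) + (-3)·(-3) + (0)·(0) + (3)·(3)) / 3 = 18/3 = 6
  S[A,B] = ((0)·(-1.75) + (-3)·(-1.75) + (0)·(-0.75) + (3)·(4.25)) / 3 = 18/3 = 6
  S[B,B] = ((-1.75)·(-1.75) + (-1.75)·(-1.75) + (-0.75)·(-0.75) + (4.25)·(4.25)) / 3 = 24.75/3 = 8.25
  S = [[6, 6],
 [6, 8.25]].

Step 3 — invert S. det(S) = 6·8.25 - (6)² = 13.5.
  S^{-1} = (1/det) · [[d, -b], [-b, a]] = [[0.6111, -0.4444],
 [-0.4444, 0.4444]].

Step 4 — quadratic form (x̄ - mu_0)^T · S^{-1} · (x̄ - mu_0):
  S^{-1} · (x̄ - mu_0) = (2.3889, -1.8889),
  (x̄ - mu_0)^T · [...] = (3)·(2.3889) + (-1.25)·(-1.8889) = 9.5278.

Step 5 — scale by n: T² = 4 · 9.5278 = 38.1111.

T² ≈ 38.1111


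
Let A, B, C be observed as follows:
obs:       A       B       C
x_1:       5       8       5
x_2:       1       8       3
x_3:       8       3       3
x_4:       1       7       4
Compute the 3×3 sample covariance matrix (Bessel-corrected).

Step 1 — column means:
  mean(A) = (5 + 1 + 8 + 1) / 4 = 15/4 = 3.75
  mean(B) = (8 + 8 + 3 + 7) / 4 = 26/4 = 6.5
  mean(C) = (5 + 3 + 3 + 4) / 4 = 15/4 = 3.75

Step 2 — sample covariance S[i,j] = (1/(n-1)) · Σ_k (x_{k,i} - mean_i) · (x_{k,j} - mean_j), with n-1 = 3.
  S[A,A] = ((1.25)·(1.25) + (-2.75)·(-2.75) + (4.25)·(4.25) + (-2.75)·(-2.75)) / 3 = 34.75/3 = 11.5833
  S[A,B] = ((1.25)·(1.5) + (-2.75)·(1.5) + (4.25)·(-3.5) + (-2.75)·(0.5)) / 3 = -18.5/3 = -6.1667
  S[A,C] = ((1.25)·(1.25) + (-2.75)·(-0.75) + (4.25)·(-0.75) + (-2.75)·(0.25)) / 3 = -0.25/3 = -0.0833
  S[B,B] = ((1.5)·(1.5) + (1.5)·(1.5) + (-3.5)·(-3.5) + (0.5)·(0.5)) / 3 = 17/3 = 5.6667
  S[B,C] = ((1.5)·(1.25) + (1.5)·(-0.75) + (-3.5)·(-0.75) + (0.5)·(0.25)) / 3 = 3.5/3 = 1.1667
  S[C,C] = ((1.25)·(1.25) + (-0.75)·(-0.75) + (-0.75)·(-0.75) + (0.25)·(0.25)) / 3 = 2.75/3 = 0.9167

S is symmetric (S[j,i] = S[i,j]). Assembling:

S = [[11.5833, -6.1667, -0.0833],
 [-6.1667, 5.6667, 1.1667],
 [-0.0833, 1.1667, 0.9167]]


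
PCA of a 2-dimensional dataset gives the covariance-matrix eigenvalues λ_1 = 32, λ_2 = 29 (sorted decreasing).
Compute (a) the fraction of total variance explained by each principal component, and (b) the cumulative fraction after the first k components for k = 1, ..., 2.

Step 1 — total variance = trace(Sigma) = Σ λ_i = 32 + 29 = 61.

Step 2 — fraction explained by component i = λ_i / Σ λ:
  PC1: 32/61 = 0.5246
  PC2: 29/61 = 0.4754

Step 3 — cumulative fraction after k components = (λ_1 + ... + λ_k) / Σ λ:
  k = 1: 32/61 = 0.5246
  k = 2: (32 + 29)/61 = 61/61 = 1

Summary (fraction, with percent):

explained: PC1 0.5246 (52.46%), PC2 0.4754 (47.54%);  cumulative: 0.5246, 1


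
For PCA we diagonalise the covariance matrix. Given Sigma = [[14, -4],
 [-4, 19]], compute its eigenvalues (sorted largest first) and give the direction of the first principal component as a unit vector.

Step 1 — characteristic polynomial of 2×2 Sigma:
  det(Sigma - λI) = λ² - trace · λ + det = 0.
  trace = 14 + 19 = 33, det = 14·19 - (-4)² = 250.
Step 2 — discriminant:
  Δ = trace² - 4·det = 1089 - 1000 = 89.
Step 3 — eigenvalues:
  λ = (trace ± √Δ)/2 = (33 ± 9.434)/2,
  λ_1 = 21.217,  λ_2 = 11.783.

Step 4 — unit eigenvector for λ_1: solve (Sigma - λ_1 I)v = 0. First row:
  (14 - 21.217)·v_x + (-4)·v_y = 0, i.e. (-7.217)·v_x + (-4)·v_y = 0,
  so v ∝ (b, λ_1 - a) = (-4, 7.217); multiply by -1 so the first entry is positive: u = (4, -7.217).
  ||u|| = √((4)² + (-7.217)²) = √(68.085) ≈ 8.2514,
  v_1 = u/||u|| ≈ (0.4848, -0.8746) (||v_1|| = 1).

λ_1 = 21.217,  λ_2 = 11.783;  v_1 ≈ (0.4848, -0.8746)


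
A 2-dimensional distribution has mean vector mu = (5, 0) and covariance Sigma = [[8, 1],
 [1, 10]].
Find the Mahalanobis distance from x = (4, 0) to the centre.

Step 1 — centre the observation: (x - mu) = (-1, 0).

Step 2 — invert Sigma. det(Sigma) = 8·10 - (1)² = 79.
  Sigma^{-1} = (1/det) · [[d, -b], [-b, a]] = [[0.1266, -0.0127],
 [-0.0127, 0.1013]].

Step 3 — form the quadratic (x - mu)^T · Sigma^{-1} · (x - mu):
  Sigma^{-1} · (x - mu) = (-0.1266, 0.0127).
  (x - mu)^T · [Sigma^{-1} · (x - mu)] = (-1)·(-0.1266) + (0)·(0.0127) = 0.1266.

Step 4 — take square root: d = √(0.1266) ≈ 0.3558.

d(x, mu) = √(0.1266) ≈ 0.3558


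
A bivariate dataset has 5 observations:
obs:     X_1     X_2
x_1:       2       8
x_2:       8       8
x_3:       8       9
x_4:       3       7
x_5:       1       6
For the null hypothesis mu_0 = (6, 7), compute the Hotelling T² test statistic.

Step 1 — sample mean vector:
  mean(X_1) = (2 + 8 + 8 + 3 + 1) / 5 = 22/5 = 4.4
  mean(X_2) = (8 + 8 + 9 + 7 + 6) / 5 = 38/5 = 7.6
  x̄ = (4.4, 7.6),  deviation x̄ - mu_0 = (4.4, 7.6) - (6, 7) = (-1.6, 0.6).

Step 2 — sample covariance matrix, S[i,j] = (1/(n-1)) · Σ_k (x_{k,i} - mean_i) · (x_{k,j} - mean_j), divisor n-1 = 4:
  S[X_1,X_1] = ((-2.4)·(-2.4) + (3.6)·(3.6) + (3.6)·(3.6) + (-1.4)·(-1.4) + (-3.4)·(-3.4)) / 4 = 45.2/4 = 11.3
  S[X_1,X_2] = ((-2.4)·(0.4) + (3.6)·(0.4) + (3.6)·(1.4) + (-1.4)·(-0.6) + (-3.4)·(-1.6)) / 4 = 11.8/4 = 2.95
  S[X_2,X_2] = ((0.4)·(0.4) + (0.4)·(0.4) + (1.4)·(1.4) + (-0.6)·(-0.6) + (-1.6)·(-1.6)) / 4 = 5.2/4 = 1.3
  S = [[11.3, 2.95],
 [2.95, 1.3]].

Step 3 — invert S. det(S) = 11.3·1.3 - (2.95)² = 5.9875.
  S^{-1} = (1/det) · [[d, -b], [-b, a]] = [[0.2171, -0.4927],
 [-0.4927, 1.8873]].

Step 4 — quadratic form (x̄ - mu_0)^T · S^{-1} · (x̄ - mu_0):
  S^{-1} · (x̄ - mu_0) = (-0.643, 1.9207),
  (x̄ - mu_0)^T · [...] = (-1.6)·(-0.643) + (0.6)·(1.9207) = 2.1812.

Step 5 — scale by n: T² = 5 · 2.1812 = 10.9061.

T² ≈ 10.9061


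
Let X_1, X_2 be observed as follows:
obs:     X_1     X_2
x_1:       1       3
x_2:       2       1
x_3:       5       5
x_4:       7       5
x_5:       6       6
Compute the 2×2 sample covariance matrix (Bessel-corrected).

Step 1 — column means:
  mean(X_1) = (1 + 2 + 5 + 7 + 6) / 5 = 21/5 = 4.2
  mean(X_2) = (3 + 1 + 5 + 5 + 6) / 5 = 20/5 = 4

Step 2 — sample covariance S[i,j] = (1/(n-1)) · Σ_k (x_{k,i} - mean_i) · (x_{k,j} - mean_j), with n-1 = 4.
  S[X_1,X_1] = ((-3.2)·(-3.2) + (-2.2)·(-2.2) + (0.8)·(0.8) + (2.8)·(2.8) + (1.8)·(1.8)) / 4 = 26.8/4 = 6.7
  S[X_1,X_2] = ((-3.2)·(-1) + (-2.2)·(-3) + (0.8)·(1) + (2.8)·(1) + (1.8)·(2)) / 4 = 17/4 = 4.25
  S[X_2,X_2] = ((-1)·(-1) + (-3)·(-3) + (1)·(1) + (1)·(1) + (2)·(2)) / 4 = 16/4 = 4

S is symmetric (S[j,i] = S[i,j]). Assembling:

S = [[6.7, 4.25],
 [4.25, 4]]


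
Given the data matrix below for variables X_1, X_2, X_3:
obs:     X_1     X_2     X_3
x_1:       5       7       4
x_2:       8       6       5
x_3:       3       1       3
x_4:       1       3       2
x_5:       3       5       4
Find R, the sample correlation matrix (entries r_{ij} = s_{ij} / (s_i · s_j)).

Step 1 — column means:
  mean(X_1) = (5 + 8 + 3 + 1 + 3) / 5 = 20/5 = 4
  mean(X_2) = (7 + 6 + 1 + 3 + 5) / 5 = 22/5 = 4.4
  mean(X_3) = (4 + 5 + 3 + 2 + 4) / 5 = 18/5 = 3.6

Step 2 — sample variances and covariances s[i,j] = (1/(n-1)) · Σ_k (x_{k,i} - mean_i) · (x_{k,j} - mean_j), with n-1 = 4:
  s[X_1,X_1] = ((1)·(1) + (4)·(4) + (-1)·(-1) + (-3)·(-3) + (-1)·(-1)) / 4 = 28/4 = 7
  s[X_1,X_2] = ((1)·(2.6) + (4)·(1.6) + (-1)·(-3.4) + (-3)·(-1.4) + (-1)·(0.6)) / 4 = 16/4 = 4
  s[X_1,X_3] = ((1)·(0.4) + (4)·(1.4) + (-1)·(-0.6) + (-3)·(-1.6) + (-1)·(0.4)) / 4 = 11/4 = 2.75
  s[X_2,X_2] = ((2.6)·(2.6) + (1.6)·(1.6) + (-3.4)·(-3.4) + (-1.4)·(-1.4) + (0.6)·(0.6)) / 4 = 23.2/4 = 5.8
  s[X_2,X_3] = ((2.6)·(0.4) + (1.6)·(1.4) + (-3.4)·(-0.6) + (-1.4)·(-1.6) + (0.6)·(0.4)) / 4 = 7.8/4 = 1.95
  s[X_3,X_3] = ((0.4)·(0.4) + (1.4)·(1.4) + (-0.6)·(-0.6) + (-1.6)·(-1.6) + (0.4)·(0.4)) / 4 = 5.2/4 = 1.3
  Sample standard deviations s_i = √(s[i,i]):
  s(X_1) = √(7) = 2.6458
  s(X_2) = √(5.8) = 2.4083
  s(X_3) = √(1.3) = 1.1402

Step 3 — r_{ij} = s_{ij} / (s_i · s_j):
  r[X_1,X_1] = 1 (diagonal).
  r[X_1,X_2] = 4 / (2.6458 · 2.4083) = 4 / 6.3718 = 0.6278
  r[X_1,X_3] = 2.75 / (2.6458 · 1.1402) = 2.75 / 3.0166 = 0.9116
  r[X_2,X_2] = 1 (diagonal).
  r[X_2,X_3] = 1.95 / (2.4083 · 1.1402) = 1.95 / 2.7459 = 0.7101
  r[X_3,X_3] = 1 (diagonal).

R is symmetric with unit diagonal. Assembling:

R = [[1, 0.6278, 0.9116],
 [0.6278, 1, 0.7101],
 [0.9116, 0.7101, 1]]


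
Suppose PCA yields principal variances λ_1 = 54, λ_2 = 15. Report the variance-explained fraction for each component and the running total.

Step 1 — total variance = trace(Sigma) = Σ λ_i = 54 + 15 = 69.

Step 2 — fraction explained by component i = λ_i / Σ λ:
  PC1: 54/69 = 0.7826
  PC2: 15/69 = 0.2174

Step 3 — cumulative fraction after k components = (λ_1 + ... + λ_k) / Σ λ:
  k = 1: 54/69 = 0.7826
  k = 2: (54 + 15)/69 = 69/69 = 1

Summary (fraction, with percent):

explained: PC1 0.7826 (78.26%), PC2 0.2174 (21.74%);  cumulative: 0.7826, 1


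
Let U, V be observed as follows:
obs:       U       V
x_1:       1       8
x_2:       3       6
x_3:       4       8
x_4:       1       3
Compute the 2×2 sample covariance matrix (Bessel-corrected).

Step 1 — column means:
  mean(U) = (1 + 3 + 4 + 1) / 4 = 9/4 = 2.25
  mean(V) = (8 + 6 + 8 + 3) / 4 = 25/4 = 6.25

Step 2 — sample covariance S[i,j] = (1/(n-1)) · Σ_k (x_{k,i} - mean_i) · (x_{k,j} - mean_j), with n-1 = 3.
  S[U,U] = ((-1.25)·(-1.25) + (0.75)·(0.75) + (1.75)·(1.75) + (-1.25)·(-1.25)) / 3 = 6.75/3 = 2.25
  S[U,V] = ((-1.25)·(1.75) + (0.75)·(-0.25) + (1.75)·(1.75) + (-1.25)·(-3.25)) / 3 = 4.75/3 = 1.5833
  S[V,V] = ((1.75)·(1.75) + (-0.25)·(-0.25) + (1.75)·(1.75) + (-3.25)·(-3.25)) / 3 = 16.75/3 = 5.5833

S is symmetric (S[j,i] = S[i,j]). Assembling:

S = [[2.25, 1.5833],
 [1.5833, 5.5833]]


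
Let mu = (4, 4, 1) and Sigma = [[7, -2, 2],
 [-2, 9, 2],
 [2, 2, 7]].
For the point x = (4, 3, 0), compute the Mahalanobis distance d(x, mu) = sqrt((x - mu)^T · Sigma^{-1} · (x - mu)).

Step 1 — centre the observation: (x - mu) = (0, -1, -1).

Step 2 — invert Sigma (cofactor / det for 3×3, or solve directly):
  Sigma^{-1} = [[0.1772, 0.0541, -0.0661],
 [0.0541, 0.1351, -0.0541],
 [-0.0661, -0.0541, 0.1772]].

Step 3 — form the quadratic (x - mu)^T · Sigma^{-1} · (x - mu):
  Sigma^{-1} · (x - mu) = (0.012, -0.0811, -0.1231).
  (x - mu)^T · [Sigma^{-1} · (x - mu)] = (0)·(0.012) + (-1)·(-0.0811) + (-1)·(-0.1231) = 0.2042.

Step 4 — take square root: d = √(0.2042) ≈ 0.4519.

d(x, mu) = √(0.2042) ≈ 0.4519


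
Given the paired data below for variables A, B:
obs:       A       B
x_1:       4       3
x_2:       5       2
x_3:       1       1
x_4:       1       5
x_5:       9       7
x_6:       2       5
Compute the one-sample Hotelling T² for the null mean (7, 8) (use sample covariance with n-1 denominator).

Step 1 — sample mean vector:
  mean(A) = (4 + 5 + 1 + 1 + 9 + 2) / 6 = 22/6 = 3.6667
  mean(B) = (3 + 2 + 1 + 5 + 7 + 5) / 6 = 23/6 = 3.8333
  x̄ = (3.6667, 3.8333),  deviation x̄ - mu_0 = (3.6667, 3.8333) - (7, 8) = (-3.3333, -4.1667).

Step 2 — sample covariance matrix, S[i,j] = (1/(n-1)) · Σ_k (x_{k,i} - mean_i) · (x_{k,j} - mean_j), divisor n-1 = 5:
  S[A,A] = ((0.3333)·(0.3333) + (1.3333)·(1.3333) + (-2.6667)·(-2.6667) + (-2.6667)·(-2.6667) + (5.3333)·(5.3333) + (-1.6667)·(-1.6667)) / 5 = 47.3333/5 = 9.4667
  S[A,B] = ((0.3333)·(-0.8333) + (1.3333)·(-1.8333) + (-2.6667)·(-2.8333) + (-2.6667)·(1.1667) + (5.3333)·(3.1667) + (-1.6667)·(1.1667)) / 5 = 16.6667/5 = 3.3333
  S[B,B] = ((-0.8333)·(-0.8333) + (-1.8333)·(-1.8333) + (-2.8333)·(-2.8333) + (1.1667)·(1.1667) + (3.1667)·(3.1667) + (1.1667)·(1.1667)) / 5 = 24.8333/5 = 4.9667
  S = [[9.4667, 3.3333],
 [3.3333, 4.9667]].

Step 3 — invert S. det(S) = 9.4667·4.9667 - (3.3333)² = 35.9067.
  S^{-1} = (1/det) · [[d, -b], [-b, a]] = [[0.1383, -0.0928],
 [-0.0928, 0.2636]].

Step 4 — quadratic form (x̄ - mu_0)^T · S^{-1} · (x̄ - mu_0):
  S^{-1} · (x̄ - mu_0) = (-0.0743, -0.7891),
  (x̄ - mu_0)^T · [...] = (-3.3333)·(-0.0743) + (-4.1667)·(-0.7891) = 3.5354.

Step 5 — scale by n: T² = 6 · 3.5354 = 21.2124.

T² ≈ 21.2124


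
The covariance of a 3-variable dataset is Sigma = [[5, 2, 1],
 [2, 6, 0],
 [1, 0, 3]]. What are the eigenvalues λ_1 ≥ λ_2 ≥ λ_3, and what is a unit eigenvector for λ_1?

Step 1 — characteristic polynomial p(λ) = det(λI - Sigma) = λ³ - tr·λ² + c_1·λ - det, where tr = trace, c_1 = sum of the principal 2×2 minors, det = det(Sigma):
  tr = 5 + 6 + 3 = 14,
  c_1 = (5·6 - (2)²) + (5·3 - (1)²) + (6·3 - (0)²) = 26 + 14 + 18 = 58,
  det = 5·(6·3 - (0)²) - (2)·((2)·3 - (0)·(1)) + (1)·((2)·(0) - 6·(1)) = 5·(18) - (2)·(6) + (1)·(-6) = 72.
  So p(λ) = λ³ - 14λ² + 58λ - 72.
Step 2 — look for an integer root (rational root theorem: any rational root is an integer divisor of 72). Testing λ = 4:
  p(4) = 64 - 224 + 232 - 72 = 0  ✓
  Dividing out (λ - 4): p(λ) = (λ - 4)(λ² - 10λ + 18).
Step 3 — remaining eigenvalues from the quadratic λ² - 10λ + 18 = 0:
  Δ = 10² - 4·18 = 100 - 72 = 28,  λ = (10 ± √28)/2 = (10 ± 5.2915)/2 ≈ 7.6458 or 2.3542.
  Sorted: λ_1 = 7.6458,  λ_2 = 4,  λ_3 = 2.3542  (check: sum = 14 = tr ✓).

Step 4 — unit eigenvector for λ_1 ≈ 7.6458: v spans the null space of (Sigma - λ_1 I), whose rows are
  r_1 = (-2.6458, 2, 1),  r_2 = (2, -1.6458, 0),  r_3 = (1, 0, -4.6458).
  v is orthogonal to every row, so take v ∝ r_1 × r_2 = ((2)·(0) - (1)·(-1.6458), (1)·(2) - (-2.6458)·(0), (-2.6458)·(-1.6458) - (2)·(2)) ≈ (1.6458, 2, 0.3542).
  Let u = (1.6458, 2, 0.3542).
  ||u|| = √((1.6458)² + (2)² + (0.3542)²) = √(6.834) ≈ 2.6142,  v_1 = u/||u|| ≈ (0.6295, 0.7651, 0.1355) (||v_1|| = 1).

λ_1 = 7.6458,  λ_2 = 4,  λ_3 = 2.3542;  v_1 ≈ (0.6295, 0.7651, 0.1355)


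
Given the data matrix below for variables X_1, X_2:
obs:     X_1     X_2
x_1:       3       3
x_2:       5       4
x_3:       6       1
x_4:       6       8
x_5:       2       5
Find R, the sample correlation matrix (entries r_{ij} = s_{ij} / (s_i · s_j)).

Step 1 — column means:
  mean(X_1) = (3 + 5 + 6 + 6 + 2) / 5 = 22/5 = 4.4
  mean(X_2) = (3 + 4 + 1 + 8 + 5) / 5 = 21/5 = 4.2

Step 2 — sample variances and covariances s[i,j] = (1/(n-1)) · Σ_k (x_{k,i} - mean_i) · (x_{k,j} - mean_j), with n-1 = 4:
  s[X_1,X_1] = ((-1.4)·(-1.4) + (0.6)·(0.6) + (1.6)·(1.6) + (1.6)·(1.6) + (-2.4)·(-2.4)) / 4 = 13.2/4 = 3.3
  s[X_1,X_2] = ((-1.4)·(-1.2) + (0.6)·(-0.2) + (1.6)·(-3.2) + (1.6)·(3.8) + (-2.4)·(0.8)) / 4 = 0.6/4 = 0.15
  s[X_2,X_2] = ((-1.2)·(-1.2) + (-0.2)·(-0.2) + (-3.2)·(-3.2) + (3.8)·(3.8) + (0.8)·(0.8)) / 4 = 26.8/4 = 6.7
  Sample standard deviations s_i = √(s[i,i]):
  s(X_1) = √(3.3) = 1.8166
  s(X_2) = √(6.7) = 2.5884

Step 3 — r_{ij} = s_{ij} / (s_i · s_j):
  r[X_1,X_1] = 1 (diagonal).
  r[X_1,X_2] = 0.15 / (1.8166 · 2.5884) = 0.15 / 4.7021 = 0.0319
  r[X_2,X_2] = 1 (diagonal).

R is symmetric with unit diagonal. Assembling:

R = [[1, 0.0319],
 [0.0319, 1]]


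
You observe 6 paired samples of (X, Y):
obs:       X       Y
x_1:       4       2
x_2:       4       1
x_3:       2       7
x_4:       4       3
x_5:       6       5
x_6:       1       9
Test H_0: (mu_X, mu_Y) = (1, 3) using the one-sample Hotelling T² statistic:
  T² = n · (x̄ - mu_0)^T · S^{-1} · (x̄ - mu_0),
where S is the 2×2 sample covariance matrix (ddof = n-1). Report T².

Step 1 — sample mean vector:
  mean(X) = (4 + 4 + 2 + 4 + 6 + 1) / 6 = 21/6 = 3.5
  mean(Y) = (2 + 1 + 7 + 3 + 5 + 9) / 6 = 27/6 = 4.5
  x̄ = (3.5, 4.5),  deviation x̄ - mu_0 = (3.5, 4.5) - (1, 3) = (2.5, 1.5).

Step 2 — sample covariance matrix, S[i,j] = (1/(n-1)) · Σ_k (x_{k,i} - mean_i) · (x_{k,j} - mean_j), divisor n-1 = 5:
  S[X,X] = ((0.5)·(0.5) + (0.5)·(0.5) + (-1.5)·(-1.5) + (0.5)·(0.5) + (2.5)·(2.5) + (-2.5)·(-2.5)) / 5 = 15.5/5 = 3.1
  S[X,Y] = ((0.5)·(-2.5) + (0.5)·(-3.5) + (-1.5)·(2.5) + (0.5)·(-1.5) + (2.5)·(0.5) + (-2.5)·(4.5)) / 5 = -17.5/5 = -3.5
  S[Y,Y] = ((-2.5)·(-2.5) + (-3.5)·(-3.5) + (2.5)·(2.5) + (-1.5)·(-1.5) + (0.5)·(0.5) + (4.5)·(4.5)) / 5 = 47.5/5 = 9.5
  S = [[3.1, -3.5],
 [-3.5, 9.5]].

Step 3 — invert S. det(S) = 3.1·9.5 - (-3.5)² = 17.2.
  S^{-1} = (1/det) · [[d, -b], [-b, a]] = [[0.5523, 0.2035],
 [0.2035, 0.1802]].

Step 4 — quadratic form (x̄ - mu_0)^T · S^{-1} · (x̄ - mu_0):
  S^{-1} · (x̄ - mu_0) = (1.686, 0.7791),
  (x̄ - mu_0)^T · [...] = (2.5)·(1.686) + (1.5)·(0.7791) = 5.3837.

Step 5 — scale by n: T² = 6 · 5.3837 = 32.3023.

T² ≈ 32.3023


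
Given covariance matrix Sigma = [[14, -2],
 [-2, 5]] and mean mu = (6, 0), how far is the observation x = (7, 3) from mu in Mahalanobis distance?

Step 1 — centre the observation: (x - mu) = (1, 3).

Step 2 — invert Sigma. det(Sigma) = 14·5 - (-2)² = 66.
  Sigma^{-1} = (1/det) · [[d, -b], [-b, a]] = [[0.0758, 0.0303],
 [0.0303, 0.2121]].

Step 3 — form the quadratic (x - mu)^T · Sigma^{-1} · (x - mu):
  Sigma^{-1} · (x - mu) = (0.1667, 0.6667).
  (x - mu)^T · [Sigma^{-1} · (x - mu)] = (1)·(0.1667) + (3)·(0.6667) = 2.1667.

Step 4 — take square root: d = √(2.1667) ≈ 1.472.

d(x, mu) = √(2.1667) ≈ 1.472


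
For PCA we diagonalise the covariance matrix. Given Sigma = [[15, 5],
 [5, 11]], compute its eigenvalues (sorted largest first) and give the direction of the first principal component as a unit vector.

Step 1 — characteristic polynomial of 2×2 Sigma:
  det(Sigma - λI) = λ² - trace · λ + det = 0.
  trace = 15 + 11 = 26, det = 15·11 - (5)² = 140.
Step 2 — discriminant:
  Δ = trace² - 4·det = 676 - 560 = 116.
Step 3 — eigenvalues:
  λ = (trace ± √Δ)/2 = (26 ± 10.7703)/2,
  λ_1 = 18.3852,  λ_2 = 7.6148.

Step 4 — unit eigenvector for λ_1: solve (Sigma - λ_1 I)v = 0. First row:
  (15 - 18.3852)·v_x + (5)·v_y = 0, i.e. (-3.3852)·v_x + (5)·v_y = 0,
  so v ∝ (b, λ_1 - a) = (5, 3.3852) = u.
  ||u|| = √((5)² + (3.3852)²) = √(36.4593) ≈ 6.0382,
  v_1 = u/||u|| ≈ (0.8281, 0.5606) (||v_1|| = 1).

λ_1 = 18.3852,  λ_2 = 7.6148;  v_1 ≈ (0.8281, 0.5606)


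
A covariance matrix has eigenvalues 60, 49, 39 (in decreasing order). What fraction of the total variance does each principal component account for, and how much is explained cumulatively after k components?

Step 1 — total variance = trace(Sigma) = Σ λ_i = 60 + 49 + 39 = 148.

Step 2 — fraction explained by component i = λ_i / Σ λ:
  PC1: 60/148 = 0.4054
  PC2: 49/148 = 0.3311
  PC3: 39/148 = 0.2635

Step 3 — cumulative fraction after k components = (λ_1 + ... + λ_k) / Σ λ:
  k = 1: 60/148 = 0.4054
  k = 2: (60 + 49)/148 = 109/148 = 0.7365
  k = 3: (60 + 49 + 39)/148 = 148/148 = 1

Summary (fraction, with percent):

explained: PC1 0.4054 (40.54%), PC2 0.3311 (33.11%), PC3 0.2635 (26.35%);  cumulative: 0.4054, 0.7365, 1


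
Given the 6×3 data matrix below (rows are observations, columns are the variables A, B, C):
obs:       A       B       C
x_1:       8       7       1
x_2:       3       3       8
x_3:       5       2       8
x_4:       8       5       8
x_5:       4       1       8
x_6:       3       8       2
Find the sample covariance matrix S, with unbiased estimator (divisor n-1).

Step 1 — column means:
  mean(A) = (8 + 3 + 5 + 8 + 4 + 3) / 6 = 31/6 = 5.1667
  mean(B) = (7 + 3 + 2 + 5 + 1 + 8) / 6 = 26/6 = 4.3333
  mean(C) = (1 + 8 + 8 + 8 + 8 + 2) / 6 = 35/6 = 5.8333

Step 2 — sample covariance S[i,j] = (1/(n-1)) · Σ_k (x_{k,i} - mean_i) · (x_{k,j} - mean_j), with n-1 = 5.
  S[A,A] = ((2.8333)·(2.8333) + (-2.1667)·(-2.1667) + (-0.1667)·(-0.1667) + (2.8333)·(2.8333) + (-1.1667)·(-1.1667) + (-2.1667)·(-2.1667)) / 5 = 26.8333/5 = 5.3667
  S[A,B] = ((2.8333)·(2.6667) + (-2.1667)·(-1.3333) + (-0.1667)·(-2.3333) + (2.8333)·(0.6667) + (-1.1667)·(-3.3333) + (-2.1667)·(3.6667)) / 5 = 8.6667/5 = 1.7333
  S[A,C] = ((2.8333)·(-4.8333) + (-2.1667)·(2.1667) + (-0.1667)·(2.1667) + (2.8333)·(2.1667) + (-1.1667)·(2.1667) + (-2.1667)·(-3.8333)) / 5 = -6.8333/5 = -1.3667
  S[B,B] = ((2.6667)·(2.6667) + (-1.3333)·(-1.3333) + (-2.3333)·(-2.3333) + (0.6667)·(0.6667) + (-3.3333)·(-3.3333) + (3.6667)·(3.6667)) / 5 = 39.3333/5 = 7.8667
  S[B,C] = ((2.6667)·(-4.8333) + (-1.3333)·(2.1667) + (-2.3333)·(2.1667) + (0.6667)·(2.1667) + (-3.3333)·(2.1667) + (3.6667)·(-3.8333)) / 5 = -40.6667/5 = -8.1333
  S[C,C] = ((-4.8333)·(-4.8333) + (2.1667)·(2.1667) + (2.1667)·(2.1667) + (2.1667)·(2.1667) + (2.1667)·(2.1667) + (-3.8333)·(-3.8333)) / 5 = 56.8333/5 = 11.3667

S is symmetric (S[j,i] = S[i,j]). Assembling:

S = [[5.3667, 1.7333, -1.3667],
 [1.7333, 7.8667, -8.1333],
 [-1.3667, -8.1333, 11.3667]]


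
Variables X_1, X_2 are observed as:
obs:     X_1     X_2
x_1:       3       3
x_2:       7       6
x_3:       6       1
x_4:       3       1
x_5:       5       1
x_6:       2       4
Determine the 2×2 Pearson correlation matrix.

Step 1 — column means:
  mean(X_1) = (3 + 7 + 6 + 3 + 5 + 2) / 6 = 26/6 = 4.3333
  mean(X_2) = (3 + 6 + 1 + 1 + 1 + 4) / 6 = 16/6 = 2.6667

Step 2 — sample variances and covariances s[i,j] = (1/(n-1)) · Σ_k (x_{k,i} - mean_i) · (x_{k,j} - mean_j), with n-1 = 5:
  s[X_1,X_1] = ((-1.3333)·(-1.3333) + (2.6667)·(2.6667) + (1.6667)·(1.6667) + (-1.3333)·(-1.3333) + (0.6667)·(0.6667) + (-2.3333)·(-2.3333)) / 5 = 19.3333/5 = 3.8667
  s[X_1,X_2] = ((-1.3333)·(0.3333) + (2.6667)·(3.3333) + (1.6667)·(-1.6667) + (-1.3333)·(-1.6667) + (0.6667)·(-1.6667) + (-2.3333)·(1.3333)) / 5 = 3.6667/5 = 0.7333
  s[X_2,X_2] = ((0.3333)·(0.3333) + (3.3333)·(3.3333) + (-1.6667)·(-1.6667) + (-1.6667)·(-1.6667) + (-1.6667)·(-1.6667) + (1.3333)·(1.3333)) / 5 = 21.3333/5 = 4.2667
  Sample standard deviations s_i = √(s[i,i]):
  s(X_1) = √(3.8667) = 1.9664
  s(X_2) = √(4.2667) = 2.0656

Step 3 — r_{ij} = s_{ij} / (s_i · s_j):
  r[X_1,X_1] = 1 (diagonal).
  r[X_1,X_2] = 0.7333 / (1.9664 · 2.0656) = 0.7333 / 4.0617 = 0.1805
  r[X_2,X_2] = 1 (diagonal).

R is symmetric with unit diagonal. Assembling:

R = [[1, 0.1805],
 [0.1805, 1]]


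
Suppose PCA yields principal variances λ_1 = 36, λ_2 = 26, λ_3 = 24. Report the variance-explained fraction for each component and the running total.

Step 1 — total variance = trace(Sigma) = Σ λ_i = 36 + 26 + 24 = 86.

Step 2 — fraction explained by component i = λ_i / Σ λ:
  PC1: 36/86 = 0.4186
  PC2: 26/86 = 0.3023
  PC3: 24/86 = 0.2791

Step 3 — cumulative fraction after k components = (λ_1 + ... + λ_k) / Σ λ:
  k = 1: 36/86 = 0.4186
  k = 2: (36 + 26)/86 = 62/86 = 0.7209
  k = 3: (36 + 26 + 24)/86 = 86/86 = 1

Summary (fraction, with percent):

explained: PC1 0.4186 (41.86%), PC2 0.3023 (30.23%), PC3 0.2791 (27.91%);  cumulative: 0.4186, 0.7209, 1


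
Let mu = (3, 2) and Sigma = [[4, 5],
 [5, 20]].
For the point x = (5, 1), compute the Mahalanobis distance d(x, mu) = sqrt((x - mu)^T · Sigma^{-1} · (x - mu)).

Step 1 — centre the observation: (x - mu) = (2, -1).

Step 2 — invert Sigma. det(Sigma) = 4·20 - (5)² = 55.
  Sigma^{-1} = (1/det) · [[d, -b], [-b, a]] = [[0.3636, -0.0909],
 [-0.0909, 0.0727]].

Step 3 — form the quadratic (x - mu)^T · Sigma^{-1} · (x - mu):
  Sigma^{-1} · (x - mu) = (0.8182, -0.2545).
  (x - mu)^T · [Sigma^{-1} · (x - mu)] = (2)·(0.8182) + (-1)·(-0.2545) = 1.8909.

Step 4 — take square root: d = √(1.8909) ≈ 1.3751.

d(x, mu) = √(1.8909) ≈ 1.3751


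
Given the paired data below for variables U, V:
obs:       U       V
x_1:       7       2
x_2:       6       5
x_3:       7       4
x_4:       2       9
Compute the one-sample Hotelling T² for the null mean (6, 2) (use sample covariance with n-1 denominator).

Step 1 — sample mean vector:
  mean(U) = (7 + 6 + 7 + 2) / 4 = 22/4 = 5.5
  mean(V) = (2 + 5 + 4 + 9) / 4 = 20/4 = 5
  x̄ = (5.5, 5),  deviation x̄ - mu_0 = (5.5, 5) - (6, 2) = (-0.5, 3).

Step 2 — sample covariance matrix, S[i,j] = (1/(n-1)) · Σ_k (x_{k,i} - mean_i) · (x_{k,j} - mean_j), divisor n-1 = 3:
  S[U,U] = ((1.5)·(1.5) + (0.5)·(0.5) + (1.5)·(1.5) + (-3.5)·(-3.5)) / 3 = 17/3 = 5.6667
  S[U,V] = ((1.5)·(-3) + (0.5)·(0) + (1.5)·(-1) + (-3.5)·(4)) / 3 = -20/3 = -6.6667
  S[V,V] = ((-3)·(-3) + (0)·(0) + (-1)·(-1) + (4)·(4)) / 3 = 26/3 = 8.6667
  S = [[5.6667, -6.6667],
 [-6.6667, 8.6667]].

Step 3 — invert S. det(S) = 5.6667·8.6667 - (-6.6667)² = 4.6667.
  S^{-1} = (1/det) · [[d, -b], [-b, a]] = [[1.8571, 1.4286],
 [1.4286, 1.2143]].

Step 4 — quadratic form (x̄ - mu_0)^T · S^{-1} · (x̄ - mu_0):
  S^{-1} · (x̄ - mu_0) = (3.3571, 2.9286),
  (x̄ - mu_0)^T · [...] = (-0.5)·(3.3571) + (3)·(2.9286) = 7.1071.

Step 5 — scale by n: T² = 4 · 7.1071 = 28.4286.

T² ≈ 28.4286
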